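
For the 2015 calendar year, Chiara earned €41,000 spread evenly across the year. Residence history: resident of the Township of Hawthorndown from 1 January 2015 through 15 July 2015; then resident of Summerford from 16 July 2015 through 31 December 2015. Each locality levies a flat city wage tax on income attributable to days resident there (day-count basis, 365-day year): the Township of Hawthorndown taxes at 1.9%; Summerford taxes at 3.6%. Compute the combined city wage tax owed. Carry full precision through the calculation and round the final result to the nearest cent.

The Township of Hawthorndown, 1 January – 15 July 2015: 196 days → €41,000 × 1.9% × 196/365 = €418.3123
Summerford, 16 July – 31 December 2015: 169 days → €41,000 × 3.6% × 169/365 = €683.4082
Total = €1,101.7205

€1,101.72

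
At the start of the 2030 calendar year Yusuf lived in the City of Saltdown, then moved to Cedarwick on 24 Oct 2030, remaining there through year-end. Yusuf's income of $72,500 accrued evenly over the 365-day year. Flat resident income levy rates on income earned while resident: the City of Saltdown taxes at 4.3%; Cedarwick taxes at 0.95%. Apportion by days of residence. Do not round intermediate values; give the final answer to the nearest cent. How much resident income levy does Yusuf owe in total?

The City of Saltdown, 1 Jan – 23 Oct 2030: 296 days → $72,500 × 4.3% × 296/365 = $2,528.1644
Cedarwick, 24 Oct – 31 Dec 2030: 69 days → $72,500 × 0.95% × 69/365 = $130.2021
Total = $2,658.3664

$2,658.37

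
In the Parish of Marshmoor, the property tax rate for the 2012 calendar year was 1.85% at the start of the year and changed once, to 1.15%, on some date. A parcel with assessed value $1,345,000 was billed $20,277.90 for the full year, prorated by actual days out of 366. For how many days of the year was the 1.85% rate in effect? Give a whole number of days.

Let d = days at the first rate; then 366 − d days at the second rate.
$1,345,000 × [1.85%·d + 1.15%·(366−d)] / 366 = $20,277.90
Solving gives d = 187, so the new rate took effect on 6 Jul 2012.

187 days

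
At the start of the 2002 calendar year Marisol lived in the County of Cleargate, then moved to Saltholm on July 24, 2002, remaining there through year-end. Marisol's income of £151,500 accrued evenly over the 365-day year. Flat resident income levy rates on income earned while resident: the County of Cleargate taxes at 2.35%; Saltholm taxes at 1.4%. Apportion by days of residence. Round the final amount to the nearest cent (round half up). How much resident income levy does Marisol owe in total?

The County of Cleargate, January 1 – July 23, 2002: 204 days → £151,500 × 2.35% × 204/365 = £1,989.8384
Saltholm, July 24 – December 31, 2002: 161 days → £151,500 × 1.4% × 161/365 = £935.5644
Total = £2,925.4027

£2,925.40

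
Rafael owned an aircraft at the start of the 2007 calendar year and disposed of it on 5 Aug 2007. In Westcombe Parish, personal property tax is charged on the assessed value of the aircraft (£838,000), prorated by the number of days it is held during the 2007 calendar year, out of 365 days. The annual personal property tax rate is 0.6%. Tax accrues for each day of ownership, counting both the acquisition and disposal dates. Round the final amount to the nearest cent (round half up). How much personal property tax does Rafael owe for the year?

£2,989.25

Days held (1 Jan – 5 Aug 2007): 217 out of 365
Tax = £838,000 × 0.6% × 217/365 = £2,989.2493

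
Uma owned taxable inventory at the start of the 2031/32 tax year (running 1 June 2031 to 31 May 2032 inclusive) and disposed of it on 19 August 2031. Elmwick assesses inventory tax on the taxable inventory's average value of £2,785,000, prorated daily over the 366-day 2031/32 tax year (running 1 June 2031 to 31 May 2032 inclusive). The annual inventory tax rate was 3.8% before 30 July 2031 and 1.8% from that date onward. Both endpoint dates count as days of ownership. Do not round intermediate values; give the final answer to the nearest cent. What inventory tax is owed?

£19,936.34

1 June – 29 July 2031: 59 days at 3.8% → £2,785,000 × 3.8% × 59/366 = £17,060.0273
30 July – 19 August 2031: 21 days at 1.8% → £2,785,000 × 1.8% × 21/366 = £2,876.3115
Total = £19,936.3388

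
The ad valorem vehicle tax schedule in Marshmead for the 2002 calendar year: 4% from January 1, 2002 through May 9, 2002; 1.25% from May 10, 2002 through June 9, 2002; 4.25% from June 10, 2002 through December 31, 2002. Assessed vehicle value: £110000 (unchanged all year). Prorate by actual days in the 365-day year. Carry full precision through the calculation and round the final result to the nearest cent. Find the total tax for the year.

£4297.53

January 1 – May 9, 2002: 129 days at 4% → £110000 × 4% × 129/365 = £1555.0685
May 10 – June 9, 2002: 31 days at 1.25% → £110000 × 1.25% × 31/365 = £116.7808
June 10 – December 31, 2002: 205 days at 4.25% → £110000 × 4.25% × 205/365 = £2625.6849
Total = £4297.5342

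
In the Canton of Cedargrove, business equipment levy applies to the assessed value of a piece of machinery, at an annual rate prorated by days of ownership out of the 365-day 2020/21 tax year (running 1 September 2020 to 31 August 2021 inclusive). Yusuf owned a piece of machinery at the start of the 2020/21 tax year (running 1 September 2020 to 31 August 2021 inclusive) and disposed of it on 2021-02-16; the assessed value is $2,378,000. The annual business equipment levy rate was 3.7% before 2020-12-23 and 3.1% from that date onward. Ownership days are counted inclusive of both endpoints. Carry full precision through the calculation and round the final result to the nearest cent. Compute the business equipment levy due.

2020-09-01 to 2020-12-22: 113 days at 3.7% → $2,378,000 × 3.7% × 113/365 = $27,239.5014
2020-12-23 to 2021-02-16: 56 days at 3.1% → $2,378,000 × 3.1% × 56/365 = $11,310.1589
Total = $38,549.6603

$38,549.66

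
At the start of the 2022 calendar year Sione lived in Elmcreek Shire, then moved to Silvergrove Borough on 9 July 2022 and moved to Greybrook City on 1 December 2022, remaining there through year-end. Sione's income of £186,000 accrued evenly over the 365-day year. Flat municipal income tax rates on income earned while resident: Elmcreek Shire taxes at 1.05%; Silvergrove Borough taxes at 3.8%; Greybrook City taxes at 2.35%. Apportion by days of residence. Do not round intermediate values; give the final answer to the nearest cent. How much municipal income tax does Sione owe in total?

£4,190.35

Elmcreek Shire, 1 January – 8 July 2022: 189 days → £186,000 × 1.05% × 189/365 = £1,011.2795
Silvergrove Borough, 9 July – 30 November 2022: 145 days → £186,000 × 3.8% × 145/365 = £2,807.8356
Greybrook City, 1 December – 31 December 2022: 31 days → £186,000 × 2.35% × 31/365 = £371.2356
Total = £4,190.3507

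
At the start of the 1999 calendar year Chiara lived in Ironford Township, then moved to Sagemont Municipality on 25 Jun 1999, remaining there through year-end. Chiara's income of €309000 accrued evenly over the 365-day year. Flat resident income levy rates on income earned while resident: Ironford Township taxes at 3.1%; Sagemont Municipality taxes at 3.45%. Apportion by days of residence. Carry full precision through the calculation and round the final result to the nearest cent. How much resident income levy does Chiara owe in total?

€10141.97

Ironford Township, 1 Jan – 24 Jun 1999: 175 days → €309000 × 3.1% × 175/365 = €4592.6712
Sagemont Municipality, 25 Jun – 31 Dec 1999: 190 days → €309000 × 3.45% × 190/365 = €5549.3014
Total = €10141.9726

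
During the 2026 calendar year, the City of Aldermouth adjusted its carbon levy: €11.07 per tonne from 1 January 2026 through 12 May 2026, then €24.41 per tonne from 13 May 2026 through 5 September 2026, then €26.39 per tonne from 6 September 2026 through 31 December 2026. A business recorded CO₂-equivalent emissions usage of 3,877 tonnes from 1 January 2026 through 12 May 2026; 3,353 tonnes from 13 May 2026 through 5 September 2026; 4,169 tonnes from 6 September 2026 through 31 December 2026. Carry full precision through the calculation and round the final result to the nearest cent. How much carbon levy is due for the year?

1 January – 12 May 2026: 3,877 tonnes at €11.07/tonne → €42,918.39
13 May – 5 September 2026: 3,353 tonnes at €24.41/tonne → €81,846.73
6 September – 31 December 2026: 4,169 tonnes at €26.39/tonne → €110,019.91

€234,785.03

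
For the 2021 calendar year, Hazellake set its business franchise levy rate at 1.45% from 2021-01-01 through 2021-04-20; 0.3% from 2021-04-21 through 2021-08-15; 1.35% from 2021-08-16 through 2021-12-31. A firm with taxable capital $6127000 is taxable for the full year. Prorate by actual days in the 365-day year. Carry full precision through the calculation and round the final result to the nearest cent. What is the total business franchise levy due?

2021-01-01 to 2021-04-20: 110 days at 1.45% → $6127000 × 1.45% × 110/365 = $26774.1507
2021-04-21 to 2021-08-15: 117 days at 0.3% → $6127000 × 0.3% × 117/365 = $5891.9918
2021-08-16 to 2021-12-31: 138 days at 1.35% → $6127000 × 1.35% × 138/365 = $31272.8795
Total = $63939.0219

$63939.02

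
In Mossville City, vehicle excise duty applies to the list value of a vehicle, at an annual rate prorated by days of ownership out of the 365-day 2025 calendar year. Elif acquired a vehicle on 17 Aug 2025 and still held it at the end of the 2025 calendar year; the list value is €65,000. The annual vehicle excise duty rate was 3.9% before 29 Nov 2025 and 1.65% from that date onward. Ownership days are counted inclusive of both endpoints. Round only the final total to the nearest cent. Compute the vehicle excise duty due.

17 Aug – 28 Nov 2025: 104 days at 3.9% → €65,000 × 3.9% × 104/365 = €722.3014
29 Nov – 31 Dec 2025: 33 days at 1.65% → €65,000 × 1.65% × 33/365 = €96.9658
Total = €819.2671

€819.27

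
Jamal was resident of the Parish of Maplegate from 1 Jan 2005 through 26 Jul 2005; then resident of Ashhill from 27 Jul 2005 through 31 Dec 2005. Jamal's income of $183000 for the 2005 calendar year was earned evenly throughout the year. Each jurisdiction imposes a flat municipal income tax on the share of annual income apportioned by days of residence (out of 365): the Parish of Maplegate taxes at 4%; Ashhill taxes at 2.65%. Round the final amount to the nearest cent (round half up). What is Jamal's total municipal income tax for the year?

The Parish of Maplegate, 1 Jan – 26 Jul 2005: 207 days → $183000 × 4% × 207/365 = $4151.3425
Ashhill, 27 Jul – 31 Dec 2005: 158 days → $183000 × 2.65% × 158/365 = $2099.2356
Total = $6250.5781

$6250.58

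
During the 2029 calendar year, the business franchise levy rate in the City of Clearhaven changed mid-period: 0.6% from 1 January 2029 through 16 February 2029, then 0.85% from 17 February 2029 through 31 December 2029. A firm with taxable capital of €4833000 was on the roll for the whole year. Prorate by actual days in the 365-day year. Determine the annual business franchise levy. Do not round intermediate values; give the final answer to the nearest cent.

€39524.67

1 January – 16 February 2029: 47 days at 0.6% → €4833000 × 0.6% × 47/365 = €3733.9890
17 February – 31 December 2029: 318 days at 0.85% → €4833000 × 0.85% × 318/365 = €35790.6822
Total = €39524.6712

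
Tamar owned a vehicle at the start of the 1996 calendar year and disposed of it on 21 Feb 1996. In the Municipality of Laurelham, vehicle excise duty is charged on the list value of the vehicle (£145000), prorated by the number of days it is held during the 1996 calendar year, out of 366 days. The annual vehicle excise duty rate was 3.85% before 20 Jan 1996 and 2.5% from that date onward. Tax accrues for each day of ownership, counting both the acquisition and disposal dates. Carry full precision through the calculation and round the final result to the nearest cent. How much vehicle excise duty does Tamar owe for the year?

£616.65

1 Jan – 19 Jan 1996: 19 days at 3.85% → £145000 × 3.85% × 19/366 = £289.8019
20 Jan – 21 Feb 1996: 33 days at 2.5% → £145000 × 2.5% × 33/366 = £326.8443
Total = £616.6462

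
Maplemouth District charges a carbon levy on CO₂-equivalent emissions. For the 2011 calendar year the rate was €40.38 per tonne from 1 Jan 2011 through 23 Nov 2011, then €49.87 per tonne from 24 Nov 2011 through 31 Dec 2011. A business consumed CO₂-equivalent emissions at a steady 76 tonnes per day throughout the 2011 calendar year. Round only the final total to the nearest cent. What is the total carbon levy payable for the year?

€1,147,548.32

1 Jan – 23 Nov 2011: 327 days × 76 tonnes/day = 24,852 tonnes at €40.38/tonne → €1,003,523.76
24 Nov – 31 Dec 2011: 38 days × 76 tonnes/day = 2,888 tonnes at €49.87/tonne → €144,024.56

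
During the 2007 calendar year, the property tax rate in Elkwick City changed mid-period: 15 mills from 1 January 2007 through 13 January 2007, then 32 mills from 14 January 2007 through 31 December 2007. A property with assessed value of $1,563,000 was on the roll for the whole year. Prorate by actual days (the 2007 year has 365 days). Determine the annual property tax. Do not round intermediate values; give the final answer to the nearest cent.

1 January – 13 January 2007: 13 days at 15 mills → $1,563,000 × 1.5% × 13/365 = $835.0274
14 January – 31 December 2007: 352 days at 32 mills → $1,563,000 × 3.2% × 352/365 = $48,234.6082
Total = $49,069.6356

$49,069.64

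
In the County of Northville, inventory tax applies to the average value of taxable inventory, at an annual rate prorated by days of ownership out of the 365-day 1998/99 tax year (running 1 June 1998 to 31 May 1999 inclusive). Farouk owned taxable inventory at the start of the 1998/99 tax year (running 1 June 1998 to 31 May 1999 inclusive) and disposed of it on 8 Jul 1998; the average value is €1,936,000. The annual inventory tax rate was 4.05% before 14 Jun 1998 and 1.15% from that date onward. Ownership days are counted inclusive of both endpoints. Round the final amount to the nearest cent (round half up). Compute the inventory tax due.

€4,317.55

1 Jun – 13 Jun 1998: 13 days at 4.05% → €1,936,000 × 4.05% × 13/365 = €2,792.6137
14 Jun – 8 Jul 1998: 25 days at 1.15% → €1,936,000 × 1.15% × 25/365 = €1,524.9315
Total = €4,317.5452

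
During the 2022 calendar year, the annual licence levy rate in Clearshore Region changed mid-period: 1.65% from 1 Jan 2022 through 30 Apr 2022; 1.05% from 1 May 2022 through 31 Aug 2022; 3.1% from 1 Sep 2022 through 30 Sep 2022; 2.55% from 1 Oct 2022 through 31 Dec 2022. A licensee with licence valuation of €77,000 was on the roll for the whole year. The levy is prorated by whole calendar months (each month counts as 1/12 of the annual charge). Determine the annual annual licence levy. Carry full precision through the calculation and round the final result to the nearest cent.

€1,382.79

1 Jan – 30 Apr 2022: 4 months at 1.65% → €77,000 × 1.65% × 4/12 = €423.5000
1 May – 31 Aug 2022: 4 months at 1.05% → €77,000 × 1.05% × 4/12 = €269.5000
1 Sep – 30 Sep 2022: 1 month at 3.1% → €77,000 × 3.1% × 1/12 = €198.9167
1 Oct – 31 Dec 2022: 3 months at 2.55% → €77,000 × 2.55% × 3/12 = €490.8750
Total = €1,382.7917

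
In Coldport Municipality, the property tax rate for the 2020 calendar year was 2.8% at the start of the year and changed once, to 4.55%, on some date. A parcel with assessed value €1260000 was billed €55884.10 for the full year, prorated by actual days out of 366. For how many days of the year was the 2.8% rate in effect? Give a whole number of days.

Let d = days at the first rate; then 366 − d days at the second rate.
€1260000 × [2.8%·d + 4.55%·(366−d)] / 366 = €55884.10
Solving gives d = 24, so the new rate took effect on 25 January 2020.

24 days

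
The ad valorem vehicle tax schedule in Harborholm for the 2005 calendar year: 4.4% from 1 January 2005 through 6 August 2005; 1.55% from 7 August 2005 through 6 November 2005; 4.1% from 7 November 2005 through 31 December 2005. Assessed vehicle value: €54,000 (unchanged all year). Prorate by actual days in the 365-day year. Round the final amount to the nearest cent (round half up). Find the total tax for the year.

1 January – 6 August 2005: 218 days at 4.4% → €54,000 × 4.4% × 218/365 = €1,419.0904
7 August – 6 November 2005: 92 days at 1.55% → €54,000 × 1.55% × 92/365 = €210.9699
7 November – 31 December 2005: 55 days at 4.1% → €54,000 × 4.1% × 55/365 = €333.6164
Total = €1,963.6767

€1,963.68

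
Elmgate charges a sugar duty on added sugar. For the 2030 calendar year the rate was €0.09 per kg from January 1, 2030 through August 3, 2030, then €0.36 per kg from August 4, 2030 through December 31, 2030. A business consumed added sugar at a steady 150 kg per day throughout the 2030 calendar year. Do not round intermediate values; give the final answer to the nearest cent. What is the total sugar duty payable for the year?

January 1 – August 3, 2030: 215 days × 150 kg/day = 32,250 kg at €0.09/kg → €2,902.50
August 4 – December 31, 2030: 150 days × 150 kg/day = 22,500 kg at €0.36/kg → €8,100.00

€11,002.50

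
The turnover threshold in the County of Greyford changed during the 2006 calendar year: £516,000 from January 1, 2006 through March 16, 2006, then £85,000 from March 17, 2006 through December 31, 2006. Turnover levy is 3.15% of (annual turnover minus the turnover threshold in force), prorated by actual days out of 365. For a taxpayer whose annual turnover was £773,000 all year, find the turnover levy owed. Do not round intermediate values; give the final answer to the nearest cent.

January 1 – March 16, 2006: 75 days, exemption £516,000 → (£773,000 − £516,000) × 3.15% × 75/365 = £1,663.4589
March 17 – December 31, 2006: 290 days, exemption £85,000 → (£773,000 − £85,000) × 3.15% × 290/365 = £17,218.8493
Total = £18,882.3082

£18,882.31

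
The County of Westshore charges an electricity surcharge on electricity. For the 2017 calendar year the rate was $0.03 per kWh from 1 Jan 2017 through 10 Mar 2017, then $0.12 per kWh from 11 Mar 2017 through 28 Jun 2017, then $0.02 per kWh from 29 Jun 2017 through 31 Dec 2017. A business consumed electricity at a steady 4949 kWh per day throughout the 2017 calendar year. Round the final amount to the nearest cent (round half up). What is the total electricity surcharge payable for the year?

$93981.51

1 Jan – 10 Mar 2017: 69 days × 4949 kWh/day = 341,481 kWh at $0.03/kWh → $10244.43
11 Mar – 28 Jun 2017: 110 days × 4949 kWh/day = 544,390 kWh at $0.12/kWh → $65326.80
29 Jun – 31 Dec 2017: 186 days × 4949 kWh/day = 920,514 kWh at $0.02/kWh → $18410.28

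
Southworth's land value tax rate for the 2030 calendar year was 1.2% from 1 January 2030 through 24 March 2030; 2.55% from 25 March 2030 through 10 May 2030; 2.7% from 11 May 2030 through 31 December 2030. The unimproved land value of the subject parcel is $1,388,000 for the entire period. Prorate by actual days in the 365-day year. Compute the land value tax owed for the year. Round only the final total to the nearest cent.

1 January – 24 March 2030: 83 days at 1.2% → $1,388,000 × 1.2% × 83/365 = $3,787.5288
25 March – 10 May 2030: 47 days at 2.55% → $1,388,000 × 2.55% × 47/365 = $4,557.5836
11 May – 31 December 2030: 235 days at 2.7% → $1,388,000 × 2.7% × 235/365 = $24,128.3836
Total = $32,473.4959

$32,473.50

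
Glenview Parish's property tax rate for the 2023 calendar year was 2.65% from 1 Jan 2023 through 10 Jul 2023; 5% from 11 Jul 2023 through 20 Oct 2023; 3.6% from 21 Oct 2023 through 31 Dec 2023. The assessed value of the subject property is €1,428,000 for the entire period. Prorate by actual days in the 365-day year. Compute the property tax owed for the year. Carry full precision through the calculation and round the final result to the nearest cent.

€49,895.88

1 Jan – 10 Jul 2023: 191 days at 2.65% → €1,428,000 × 2.65% × 191/365 = €19,802.2521
11 Jul – 20 Oct 2023: 102 days at 5% → €1,428,000 × 5% × 102/365 = €19,952.8767
21 Oct – 31 Dec 2023: 72 days at 3.6% → €1,428,000 × 3.6% × 72/365 = €10,140.7562
Total = €49,895.8849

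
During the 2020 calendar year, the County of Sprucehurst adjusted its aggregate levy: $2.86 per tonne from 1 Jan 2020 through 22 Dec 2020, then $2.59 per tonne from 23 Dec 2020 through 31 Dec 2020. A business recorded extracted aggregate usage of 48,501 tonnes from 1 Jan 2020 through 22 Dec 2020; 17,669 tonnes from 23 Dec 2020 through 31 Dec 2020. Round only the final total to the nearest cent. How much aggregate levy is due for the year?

1 Jan – 22 Dec 2020: 48,501 tonnes at $2.86/tonne → $138712.86
23 Dec – 31 Dec 2020: 17,669 tonnes at $2.59/tonne → $45762.71

$184475.57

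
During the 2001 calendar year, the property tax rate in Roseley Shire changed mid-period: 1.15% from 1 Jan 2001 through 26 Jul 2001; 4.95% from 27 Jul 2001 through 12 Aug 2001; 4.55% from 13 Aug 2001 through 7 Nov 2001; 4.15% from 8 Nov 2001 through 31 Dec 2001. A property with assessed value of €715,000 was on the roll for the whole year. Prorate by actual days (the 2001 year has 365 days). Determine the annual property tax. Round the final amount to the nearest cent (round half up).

€18,455.82

1 Jan – 26 Jul 2001: 207 days at 1.15% → €715,000 × 1.15% × 207/365 = €4,663.1712
27 Jul – 12 Aug 2001: 17 days at 4.95% → €715,000 × 4.95% × 17/365 = €1,648.4178
13 Aug – 7 Nov 2001: 87 days at 4.55% → €715,000 × 4.55% × 87/365 = €7,754.3219
8 Nov – 31 Dec 2001: 54 days at 4.15% → €715,000 × 4.15% × 54/365 = €4,389.9041
Total = €18,455.8151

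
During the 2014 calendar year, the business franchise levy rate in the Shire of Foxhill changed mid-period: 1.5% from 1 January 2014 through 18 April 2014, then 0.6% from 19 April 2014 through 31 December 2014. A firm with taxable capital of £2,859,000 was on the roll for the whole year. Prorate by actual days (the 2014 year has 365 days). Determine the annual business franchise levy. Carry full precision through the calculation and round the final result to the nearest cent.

£24,767.56

1 January – 18 April 2014: 108 days at 1.5% → £2,859,000 × 1.5% × 108/365 = £12,689.2603
19 April – 31 December 2014: 257 days at 0.6% → £2,859,000 × 0.6% × 257/365 = £12,078.2959
Total = £24,767.5562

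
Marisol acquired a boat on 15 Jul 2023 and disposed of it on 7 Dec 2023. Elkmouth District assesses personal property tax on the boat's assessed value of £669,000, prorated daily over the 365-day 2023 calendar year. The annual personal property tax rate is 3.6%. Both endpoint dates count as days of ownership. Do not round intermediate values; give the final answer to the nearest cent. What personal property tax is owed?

Days held (15 Jul – 7 Dec 2023): 146 out of 365
Tax = £669,000 × 3.6% × 146/365 = £9,633.6000

£9,633.60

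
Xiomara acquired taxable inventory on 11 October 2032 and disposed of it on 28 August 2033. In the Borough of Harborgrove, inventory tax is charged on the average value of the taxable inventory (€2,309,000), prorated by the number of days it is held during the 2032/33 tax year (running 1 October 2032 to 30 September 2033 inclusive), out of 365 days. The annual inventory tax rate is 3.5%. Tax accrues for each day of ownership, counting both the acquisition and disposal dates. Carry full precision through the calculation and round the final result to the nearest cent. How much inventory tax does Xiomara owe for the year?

Days held (11 October 2032 – 28 August 2033): 322 out of 365
Tax = €2,309,000 × 3.5% × 322/365 = €71,294.3288

€71,294.33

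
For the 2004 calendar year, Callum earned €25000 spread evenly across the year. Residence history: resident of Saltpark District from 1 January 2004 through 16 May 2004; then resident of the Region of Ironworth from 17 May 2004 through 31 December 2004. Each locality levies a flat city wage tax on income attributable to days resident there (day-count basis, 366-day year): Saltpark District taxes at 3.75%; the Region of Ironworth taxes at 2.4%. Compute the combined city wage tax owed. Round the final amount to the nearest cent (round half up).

Saltpark District, 1 January – 16 May 2004: 137 days → €25000 × 3.75% × 137/366 = €350.9221
The Region of Ironworth, 17 May – 31 December 2004: 229 days → €25000 × 2.4% × 229/366 = €375.4098
Total = €726.3320

€726.33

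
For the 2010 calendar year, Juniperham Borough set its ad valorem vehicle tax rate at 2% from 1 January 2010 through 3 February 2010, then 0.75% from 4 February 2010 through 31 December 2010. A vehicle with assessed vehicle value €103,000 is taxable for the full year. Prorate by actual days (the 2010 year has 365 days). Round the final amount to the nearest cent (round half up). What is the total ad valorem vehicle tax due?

€892.43

1 January – 3 February 2010: 34 days at 2% → €103,000 × 2% × 34/365 = €191.8904
4 February – 31 December 2010: 331 days at 0.75% → €103,000 × 0.75% × 331/365 = €700.5411
Total = €892.4315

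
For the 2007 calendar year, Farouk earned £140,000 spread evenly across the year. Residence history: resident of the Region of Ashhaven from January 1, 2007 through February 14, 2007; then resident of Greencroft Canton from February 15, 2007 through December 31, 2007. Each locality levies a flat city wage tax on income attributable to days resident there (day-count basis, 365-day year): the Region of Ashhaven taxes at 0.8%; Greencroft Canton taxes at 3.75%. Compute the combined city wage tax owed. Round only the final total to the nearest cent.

The Region of Ashhaven, January 1 – February 14, 2007: 45 days → £140,000 × 0.8% × 45/365 = £138.0822
Greencroft Canton, February 15 – December 31, 2007: 320 days → £140,000 × 3.75% × 320/365 = £4,602.7397
Total = £4,740.8219

£4,740.82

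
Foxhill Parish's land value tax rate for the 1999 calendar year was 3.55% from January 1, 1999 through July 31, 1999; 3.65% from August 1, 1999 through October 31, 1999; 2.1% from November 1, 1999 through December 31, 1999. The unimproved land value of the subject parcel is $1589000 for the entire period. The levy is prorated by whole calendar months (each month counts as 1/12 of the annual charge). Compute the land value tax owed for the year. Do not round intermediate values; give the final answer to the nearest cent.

$52966.67

January 1 – July 31, 1999: 7 months at 3.55% → $1589000 × 3.55% × 7/12 = $32905.5417
August 1 – October 31, 1999: 3 months at 3.65% → $1589000 × 3.65% × 3/12 = $14499.6250
November 1 – December 31, 1999: 2 months at 2.1% → $1589000 × 2.1% × 2/12 = $5561.5000
Total = $52966.6667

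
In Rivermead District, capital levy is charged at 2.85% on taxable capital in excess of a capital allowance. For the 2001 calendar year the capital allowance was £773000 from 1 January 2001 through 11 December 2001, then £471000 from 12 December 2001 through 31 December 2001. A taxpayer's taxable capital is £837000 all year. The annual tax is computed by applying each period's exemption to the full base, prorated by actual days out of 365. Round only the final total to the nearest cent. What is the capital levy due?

1 January – 11 December 2001: 345 days, exemption £773000 → (£837000 − £773000) × 2.85% × 345/365 = £1724.0548
12 December – 31 December 2001: 20 days, exemption £471000 → (£837000 − £471000) × 2.85% × 20/365 = £571.5616
Total = £2295.6164

£2295.62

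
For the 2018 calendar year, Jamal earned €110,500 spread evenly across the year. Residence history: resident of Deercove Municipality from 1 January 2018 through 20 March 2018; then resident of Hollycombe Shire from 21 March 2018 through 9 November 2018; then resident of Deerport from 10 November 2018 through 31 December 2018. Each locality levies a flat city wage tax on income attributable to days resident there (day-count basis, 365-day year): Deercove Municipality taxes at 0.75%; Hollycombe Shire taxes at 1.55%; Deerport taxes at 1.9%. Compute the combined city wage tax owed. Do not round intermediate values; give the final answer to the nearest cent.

€1,576.52

Deercove Municipality, 1 January – 20 March 2018: 79 days → €110,500 × 0.75% × 79/365 = €179.3733
Hollycombe Shire, 21 March – 9 November 2018: 234 days → €110,500 × 1.55% × 234/365 = €1,098.0370
Deerport, 10 November – 31 December 2018: 52 days → €110,500 × 1.9% × 52/365 = €299.1068
Total = €1,576.5171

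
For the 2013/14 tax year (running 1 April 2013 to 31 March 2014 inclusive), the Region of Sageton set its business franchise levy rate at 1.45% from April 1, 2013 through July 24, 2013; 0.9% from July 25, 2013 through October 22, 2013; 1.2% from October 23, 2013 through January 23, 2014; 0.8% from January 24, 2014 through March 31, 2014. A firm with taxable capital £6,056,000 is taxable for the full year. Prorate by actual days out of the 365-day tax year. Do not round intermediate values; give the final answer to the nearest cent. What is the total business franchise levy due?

£68,515.76

April 1 – July 24, 2013: 115 days at 1.45% → £6,056,000 × 1.45% × 115/365 = £27,666.7945
July 25 – October 22, 2013: 90 days at 0.9% → £6,056,000 × 0.9% × 90/365 = £13,439.3425
October 23, 2013 – January 23, 2014: 93 days at 1.2% → £6,056,000 × 1.2% × 93/365 = £18,516.4274
January 24 – March 31, 2014: 67 days at 0.8% → £6,056,000 × 0.8% × 67/365 = £8,893.1945
Total = £68,515.7589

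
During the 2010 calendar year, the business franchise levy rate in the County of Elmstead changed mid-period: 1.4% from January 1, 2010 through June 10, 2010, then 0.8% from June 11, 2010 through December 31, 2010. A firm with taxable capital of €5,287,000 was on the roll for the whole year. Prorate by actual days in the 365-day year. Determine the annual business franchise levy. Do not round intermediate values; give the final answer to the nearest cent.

January 1 – June 10, 2010: 161 days at 1.4% → €5,287,000 × 1.4% × 161/365 = €32,649.0356
June 11 – December 31, 2010: 204 days at 0.8% → €5,287,000 × 0.8% × 204/365 = €23,639.4082
Total = €56,288.4438

€56,288.44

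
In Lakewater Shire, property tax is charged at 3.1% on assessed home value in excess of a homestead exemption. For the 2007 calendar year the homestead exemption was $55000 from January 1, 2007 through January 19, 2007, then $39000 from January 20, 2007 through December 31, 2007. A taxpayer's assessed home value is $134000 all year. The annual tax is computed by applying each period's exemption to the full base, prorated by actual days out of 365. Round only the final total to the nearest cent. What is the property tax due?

January 1 – January 19, 2007: 19 days, exemption $55000 → ($134000 − $55000) × 3.1% × 19/365 = $127.4822
January 20 – December 31, 2007: 346 days, exemption $39000 → ($134000 − $39000) × 3.1% × 346/365 = $2791.6986
Total = $2919.1808

$2919.18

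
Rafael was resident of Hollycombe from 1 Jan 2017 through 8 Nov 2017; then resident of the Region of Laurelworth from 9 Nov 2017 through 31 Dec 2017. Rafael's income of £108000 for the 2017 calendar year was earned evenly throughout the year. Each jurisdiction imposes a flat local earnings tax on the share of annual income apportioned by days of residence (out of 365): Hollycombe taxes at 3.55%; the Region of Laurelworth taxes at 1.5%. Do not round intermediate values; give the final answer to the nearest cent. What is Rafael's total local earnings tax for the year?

£3512.52

Hollycombe, 1 Jan – 8 Nov 2017: 312 days → £108000 × 3.55% × 312/365 = £3277.2822
The Region of Laurelworth, 9 Nov – 31 Dec 2017: 53 days → £108000 × 1.5% × 53/365 = £235.2329
Total = £3512.5151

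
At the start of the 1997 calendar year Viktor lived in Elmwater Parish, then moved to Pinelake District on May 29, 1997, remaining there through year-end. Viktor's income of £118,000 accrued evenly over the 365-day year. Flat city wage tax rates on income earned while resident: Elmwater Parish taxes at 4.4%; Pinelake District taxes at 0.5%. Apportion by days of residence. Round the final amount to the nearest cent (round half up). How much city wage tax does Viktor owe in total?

£2,456.02

Elmwater Parish, January 1 – May 28, 1997: 148 days → £118,000 × 4.4% × 148/365 = £2,105.2493
Pinelake District, May 29 – December 31, 1997: 217 days → £118,000 × 0.5% × 217/365 = £350.7671
Total = £2,456.0164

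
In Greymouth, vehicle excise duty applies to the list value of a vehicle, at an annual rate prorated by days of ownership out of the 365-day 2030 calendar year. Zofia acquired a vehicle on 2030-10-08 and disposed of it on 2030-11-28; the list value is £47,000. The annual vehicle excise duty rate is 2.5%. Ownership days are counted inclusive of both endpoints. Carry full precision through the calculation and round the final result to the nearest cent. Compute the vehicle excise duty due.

£167.40

Days held (2030-10-08 to 2030-11-28): 52 out of 365
Tax = £47,000 × 2.5% × 52/365 = £167.3973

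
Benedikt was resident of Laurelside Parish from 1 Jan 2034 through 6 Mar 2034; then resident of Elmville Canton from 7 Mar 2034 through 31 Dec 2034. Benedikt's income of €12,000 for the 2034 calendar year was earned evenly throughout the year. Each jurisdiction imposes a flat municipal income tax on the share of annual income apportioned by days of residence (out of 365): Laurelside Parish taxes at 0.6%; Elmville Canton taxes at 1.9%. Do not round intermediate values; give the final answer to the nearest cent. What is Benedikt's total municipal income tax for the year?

€200.22

Laurelside Parish, 1 Jan – 6 Mar 2034: 65 days → €12,000 × 0.6% × 65/365 = €12.8219
Elmville Canton, 7 Mar – 31 Dec 2034: 300 days → €12,000 × 1.9% × 300/365 = €187.3973
Total = €200.2192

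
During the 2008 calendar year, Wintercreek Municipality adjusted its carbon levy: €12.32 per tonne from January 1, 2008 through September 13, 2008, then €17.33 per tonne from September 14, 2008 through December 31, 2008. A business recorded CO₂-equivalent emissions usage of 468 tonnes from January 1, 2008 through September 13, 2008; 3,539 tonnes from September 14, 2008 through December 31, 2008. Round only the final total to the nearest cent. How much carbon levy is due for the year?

€67,096.63

January 1 – September 13, 2008: 468 tonnes at €12.32/tonne → €5,765.76
September 14 – December 31, 2008: 3,539 tonnes at €17.33/tonne → €61,330.87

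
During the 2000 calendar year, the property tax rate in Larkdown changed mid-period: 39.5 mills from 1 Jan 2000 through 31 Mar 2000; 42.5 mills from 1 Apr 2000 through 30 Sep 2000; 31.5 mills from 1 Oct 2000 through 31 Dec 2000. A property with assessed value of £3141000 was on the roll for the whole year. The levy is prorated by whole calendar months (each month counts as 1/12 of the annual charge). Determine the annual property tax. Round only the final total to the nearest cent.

£122499.00

1 Jan – 31 Mar 2000: 3 months at 39.5 mills → £3141000 × 3.95% × 3/12 = £31017.3750
1 Apr – 30 Sep 2000: 6 months at 42.5 mills → £3141000 × 4.25% × 6/12 = £66746.2500
1 Oct – 31 Dec 2000: 3 months at 31.5 mills → £3141000 × 3.15% × 3/12 = £24735.3750
Total = £122499.0000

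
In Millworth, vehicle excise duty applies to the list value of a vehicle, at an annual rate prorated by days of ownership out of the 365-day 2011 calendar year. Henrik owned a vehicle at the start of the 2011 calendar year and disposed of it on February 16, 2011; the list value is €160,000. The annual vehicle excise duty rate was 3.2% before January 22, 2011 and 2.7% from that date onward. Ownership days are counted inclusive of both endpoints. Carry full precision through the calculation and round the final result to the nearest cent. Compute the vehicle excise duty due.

€602.30

January 1 – January 21, 2011: 21 days at 3.2% → €160,000 × 3.2% × 21/365 = €294.5753
January 22 – February 16, 2011: 26 days at 2.7% → €160,000 × 2.7% × 26/365 = €307.7260
Total = €602.3014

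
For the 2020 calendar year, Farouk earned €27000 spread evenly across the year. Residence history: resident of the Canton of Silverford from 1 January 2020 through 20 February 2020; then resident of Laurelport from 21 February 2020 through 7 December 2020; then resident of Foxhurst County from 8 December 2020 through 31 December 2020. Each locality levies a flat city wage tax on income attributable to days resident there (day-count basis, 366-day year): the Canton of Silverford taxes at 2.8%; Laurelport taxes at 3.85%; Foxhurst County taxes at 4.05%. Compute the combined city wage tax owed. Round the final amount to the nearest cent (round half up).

The Canton of Silverford, 1 January – 20 February 2020: 51 days → €27000 × 2.8% × 51/366 = €105.3443
Laurelport, 21 February – 7 December 2020: 291 days → €27000 × 3.85% × 291/366 = €826.4877
Foxhurst County, 8 December – 31 December 2020: 24 days → €27000 × 4.05% × 24/366 = €71.7049
Total = €1003.5369

€1003.54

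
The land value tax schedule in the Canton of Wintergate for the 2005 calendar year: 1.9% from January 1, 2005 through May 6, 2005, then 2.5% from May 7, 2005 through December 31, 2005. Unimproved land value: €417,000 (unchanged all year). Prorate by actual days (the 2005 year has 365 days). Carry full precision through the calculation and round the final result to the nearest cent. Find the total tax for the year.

€9,561.30

January 1 – May 6, 2005: 126 days at 1.9% → €417,000 × 1.9% × 126/365 = €2,735.0630
May 7 – December 31, 2005: 239 days at 2.5% → €417,000 × 2.5% × 239/365 = €6,826.2329
Total = €9,561.2959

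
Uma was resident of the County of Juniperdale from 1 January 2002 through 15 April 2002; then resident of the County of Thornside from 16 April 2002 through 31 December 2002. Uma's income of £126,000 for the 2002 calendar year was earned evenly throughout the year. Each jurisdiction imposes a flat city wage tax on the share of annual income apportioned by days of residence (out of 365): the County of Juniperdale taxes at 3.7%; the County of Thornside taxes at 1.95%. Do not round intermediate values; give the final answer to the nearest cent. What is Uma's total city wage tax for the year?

The County of Juniperdale, 1 January – 15 April 2002: 105 days → £126,000 × 3.7% × 105/365 = £1,341.1233
The County of Thornside, 16 April – 31 December 2002: 260 days → £126,000 × 1.95% × 260/365 = £1,750.1918
Total = £3,091.3151

£3,091.32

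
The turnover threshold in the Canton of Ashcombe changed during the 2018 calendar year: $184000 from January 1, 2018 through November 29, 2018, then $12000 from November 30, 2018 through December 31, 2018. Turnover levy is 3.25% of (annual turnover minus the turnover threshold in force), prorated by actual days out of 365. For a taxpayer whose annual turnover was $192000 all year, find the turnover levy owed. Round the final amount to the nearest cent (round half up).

$750.08

January 1 – November 29, 2018: 333 days, exemption $184000 → ($192000 − $184000) × 3.25% × 333/365 = $237.2055
November 30 – December 31, 2018: 32 days, exemption $12000 → ($192000 − $12000) × 3.25% × 32/365 = $512.8767
Total = $750.0822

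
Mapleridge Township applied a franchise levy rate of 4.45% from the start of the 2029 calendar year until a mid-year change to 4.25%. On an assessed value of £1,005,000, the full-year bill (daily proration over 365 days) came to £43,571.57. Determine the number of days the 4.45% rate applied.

156 days

Let d = days at the first rate; then 365 − d days at the second rate.
£1,005,000 × [4.45%·d + 4.25%·(365−d)] / 365 = £43,571.57
Solving gives d = 156, so the new rate took effect on June 6, 2029.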